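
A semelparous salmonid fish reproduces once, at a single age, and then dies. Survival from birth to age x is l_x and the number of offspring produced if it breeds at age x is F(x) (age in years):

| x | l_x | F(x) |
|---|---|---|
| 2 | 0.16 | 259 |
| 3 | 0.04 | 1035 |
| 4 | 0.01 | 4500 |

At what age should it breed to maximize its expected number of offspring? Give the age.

4

Expected offspring if breeding at age x = l_x × F(x):
  age 2: 0.16 × 259 = 41.440
  age 3: 0.04 × 1035 = 41.400
  age 4: 0.01 × 4500 = 45.000
Maximum at age 4 (45.000).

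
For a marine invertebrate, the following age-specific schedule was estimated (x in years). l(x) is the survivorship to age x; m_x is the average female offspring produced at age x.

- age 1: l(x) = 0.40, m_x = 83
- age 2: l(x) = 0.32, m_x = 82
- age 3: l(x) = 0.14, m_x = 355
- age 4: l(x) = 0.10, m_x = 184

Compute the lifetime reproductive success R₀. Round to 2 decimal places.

127.54

R₀ = Σ l(x) m_x:
  age 1: 0.40 × 83 = 33.2000
  age 2: 0.32 × 82 = 26.2400
  age 3: 0.14 × 355 = 49.7000
  age 4: 0.10 × 184 = 18.4000
R₀ = 33.2000 + 26.2400 + 49.7000 + 18.4000 = 127.5400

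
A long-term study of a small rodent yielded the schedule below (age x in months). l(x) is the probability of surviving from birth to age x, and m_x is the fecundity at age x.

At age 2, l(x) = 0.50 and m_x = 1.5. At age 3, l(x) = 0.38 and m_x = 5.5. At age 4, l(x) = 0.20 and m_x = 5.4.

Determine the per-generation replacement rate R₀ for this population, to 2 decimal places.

3.92

R₀ = Σ l(x) m_x:
  age 2: 0.50 × 1.5 = 0.7500
  age 3: 0.38 × 5.5 = 2.0900
  age 4: 0.20 × 5.4 = 1.0800
R₀ = 0.7500 + 2.0900 + 1.0800 = 3.9200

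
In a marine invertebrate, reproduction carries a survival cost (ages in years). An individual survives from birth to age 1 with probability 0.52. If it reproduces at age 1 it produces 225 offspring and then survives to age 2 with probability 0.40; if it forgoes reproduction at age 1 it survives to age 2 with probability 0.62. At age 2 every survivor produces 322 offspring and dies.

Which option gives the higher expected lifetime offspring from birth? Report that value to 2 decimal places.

183.98

breed at age 1: R₀ = 0.52 × (225 + 0.40 × 322) = 0.52 × 353.8000 = 183.9760
delay to age 2: R₀ = 0.52 × (0.62 × 322) = 0.52 × 199.6400 = 103.8128
Higher: breed at age 1 (183.9760).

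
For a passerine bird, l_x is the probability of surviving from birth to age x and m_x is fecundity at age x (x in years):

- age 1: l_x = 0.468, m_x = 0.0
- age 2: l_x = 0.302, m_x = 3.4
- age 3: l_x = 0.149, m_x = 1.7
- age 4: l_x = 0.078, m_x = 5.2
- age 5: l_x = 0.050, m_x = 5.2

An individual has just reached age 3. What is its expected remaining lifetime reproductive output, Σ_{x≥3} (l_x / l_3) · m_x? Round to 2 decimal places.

l_3 = 0.149. Conditional survival from age 3 to x is l_x / l_3.
  x=3: (0.149/0.149) × 1.7 = 1.7000
  x=4: (0.078/0.149) × 5.2 = 2.7221
  x=5: (0.050/0.149) × 5.2 = 1.7450
Sum = 1.7000 + 2.7221 + 1.7450 = 6.1671

6.17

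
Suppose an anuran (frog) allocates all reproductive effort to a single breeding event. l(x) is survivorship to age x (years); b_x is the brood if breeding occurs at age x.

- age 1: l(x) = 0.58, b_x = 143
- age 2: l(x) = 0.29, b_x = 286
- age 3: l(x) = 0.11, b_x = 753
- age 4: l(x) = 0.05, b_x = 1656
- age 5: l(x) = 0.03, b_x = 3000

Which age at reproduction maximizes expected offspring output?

5

Expected offspring if breeding at age x = l(x) × b_x:
  age 1: 0.58 × 143 = 82.940
  age 2: 0.29 × 286 = 82.940
  age 3: 0.11 × 753 = 82.830
  age 4: 0.05 × 1656 = 82.800
  age 5: 0.03 × 3000 = 90.000
Maximum at age 5 (90.000).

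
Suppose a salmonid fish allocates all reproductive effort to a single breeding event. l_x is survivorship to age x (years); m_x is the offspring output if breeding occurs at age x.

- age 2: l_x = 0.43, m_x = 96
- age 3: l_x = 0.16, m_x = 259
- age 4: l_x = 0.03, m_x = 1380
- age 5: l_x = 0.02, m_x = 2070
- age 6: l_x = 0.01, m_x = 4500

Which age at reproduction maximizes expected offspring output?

6

Expected offspring if breeding at age x = l_x × m_x:
  age 2: 0.43 × 96 = 41.280
  age 3: 0.16 × 259 = 41.440
  age 4: 0.03 × 1380 = 41.400
  age 5: 0.02 × 2070 = 41.400
  age 6: 0.01 × 4500 = 45.000
Maximum at age 6 (45.000).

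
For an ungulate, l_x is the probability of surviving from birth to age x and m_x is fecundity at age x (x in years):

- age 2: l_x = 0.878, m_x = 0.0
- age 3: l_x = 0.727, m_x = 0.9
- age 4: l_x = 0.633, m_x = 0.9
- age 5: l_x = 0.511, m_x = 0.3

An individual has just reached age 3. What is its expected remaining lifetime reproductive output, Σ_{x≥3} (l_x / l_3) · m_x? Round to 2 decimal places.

1.89

l_3 = 0.727. Conditional survival from age 3 to x is l_x / l_3.
  x=3: (0.727/0.727) × 0.9 = 0.9000
  x=4: (0.633/0.727) × 0.9 = 0.7836
  x=5: (0.511/0.727) × 0.3 = 0.2109
Sum = 0.9000 + 0.7836 + 0.2109 = 1.8945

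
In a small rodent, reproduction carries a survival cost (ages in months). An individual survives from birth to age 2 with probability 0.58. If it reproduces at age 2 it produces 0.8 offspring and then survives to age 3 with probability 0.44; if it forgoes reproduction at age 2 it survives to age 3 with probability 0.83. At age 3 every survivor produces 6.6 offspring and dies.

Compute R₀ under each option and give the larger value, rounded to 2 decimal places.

3.18

breed at age 2: R₀ = 0.58 × (0.8 + 0.44 × 6.6) = 0.58 × 3.7040 = 2.1483
delay to age 3: R₀ = 0.58 × (0.83 × 6.6) = 0.58 × 5.4780 = 3.1772
Higher: delay to age 3 (3.1772).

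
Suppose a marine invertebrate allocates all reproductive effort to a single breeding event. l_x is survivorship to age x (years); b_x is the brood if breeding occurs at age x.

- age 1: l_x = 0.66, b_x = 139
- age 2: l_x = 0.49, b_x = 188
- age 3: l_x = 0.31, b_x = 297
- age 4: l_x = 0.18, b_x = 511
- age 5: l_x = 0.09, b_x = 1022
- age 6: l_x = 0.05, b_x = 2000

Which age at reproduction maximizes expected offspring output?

Expected offspring if breeding at age x = l_x × b_x:
  age 1: 0.66 × 139 = 91.740
  age 2: 0.49 × 188 = 92.120
  age 3: 0.31 × 297 = 92.070
  age 4: 0.18 × 511 = 91.980
  age 5: 0.09 × 1022 = 91.980
  age 6: 0.05 × 2000 = 100.000
Maximum at age 6 (100.000).

6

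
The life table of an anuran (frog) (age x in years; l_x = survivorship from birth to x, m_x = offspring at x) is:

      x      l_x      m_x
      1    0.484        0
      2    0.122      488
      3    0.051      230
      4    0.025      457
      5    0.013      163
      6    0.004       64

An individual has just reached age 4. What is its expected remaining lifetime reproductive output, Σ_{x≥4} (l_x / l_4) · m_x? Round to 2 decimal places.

552.00

l_4 = 0.025. Conditional survival from age 4 to x is l_x / l_4.
  x=4: (0.025/0.025) × 457 = 457.0000
  x=5: (0.013/0.025) × 163 = 84.7600
  x=6: (0.004/0.025) × 64 = 10.2400
Sum = 457.0000 + 84.7600 + 10.2400 = 552.0000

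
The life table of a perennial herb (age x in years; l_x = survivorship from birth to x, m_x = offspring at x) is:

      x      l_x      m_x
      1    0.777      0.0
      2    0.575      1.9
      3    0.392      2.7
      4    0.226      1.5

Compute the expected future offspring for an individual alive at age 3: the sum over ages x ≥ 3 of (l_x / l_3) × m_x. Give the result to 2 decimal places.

3.56

l_3 = 0.392. Conditional survival from age 3 to x is l_x / l_3.
  x=3: (0.392/0.392) × 2.7 = 2.7000
  x=4: (0.226/0.392) × 1.5 = 0.8648
Sum = 2.7000 + 0.8648 = 3.5648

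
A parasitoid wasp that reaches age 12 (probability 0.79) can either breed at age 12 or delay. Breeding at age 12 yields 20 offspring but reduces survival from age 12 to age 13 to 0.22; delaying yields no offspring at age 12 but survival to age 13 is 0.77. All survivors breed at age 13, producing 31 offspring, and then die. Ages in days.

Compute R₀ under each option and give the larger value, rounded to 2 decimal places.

21.19

breed at age 12: R₀ = 0.79 × (20 + 0.22 × 31) = 0.79 × 26.8200 = 21.1878
delay to age 13: R₀ = 0.79 × (0.77 × 31) = 0.79 × 23.8700 = 18.8573
Higher: breed at age 12 (21.1878).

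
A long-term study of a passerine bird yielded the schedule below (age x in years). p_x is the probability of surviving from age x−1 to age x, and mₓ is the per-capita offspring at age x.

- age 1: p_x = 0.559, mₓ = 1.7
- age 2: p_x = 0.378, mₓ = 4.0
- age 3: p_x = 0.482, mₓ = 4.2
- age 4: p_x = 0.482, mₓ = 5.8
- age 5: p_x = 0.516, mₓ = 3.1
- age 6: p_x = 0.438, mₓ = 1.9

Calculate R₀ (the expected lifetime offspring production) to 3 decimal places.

Survivorship from birth: l_x = p_1·p_2·…·p_x.
  l_1 = 0.55900
  l_2 = 0.21130
  l_3 = 0.10185
  l_4 = 0.04909
  l_5 = 0.02533
  l_6 = 0.01109
R₀ = Σ l_x mₓ:
  age 1: 0.55900 × 1.7 = 0.9503
  age 2: 0.21130 × 4.0 = 0.8452
  age 3: 0.10185 × 4.2 = 0.4278
  age 4: 0.04909 × 5.8 = 0.2847
  age 5: 0.02533 × 3.1 = 0.0785
  age 6: 0.01109 × 1.9 = 0.0211
R₀ = 0.9503 + 0.8452 + 0.4278 + 0.2847 + 0.0785 + 0.0211 = 2.6076

2.608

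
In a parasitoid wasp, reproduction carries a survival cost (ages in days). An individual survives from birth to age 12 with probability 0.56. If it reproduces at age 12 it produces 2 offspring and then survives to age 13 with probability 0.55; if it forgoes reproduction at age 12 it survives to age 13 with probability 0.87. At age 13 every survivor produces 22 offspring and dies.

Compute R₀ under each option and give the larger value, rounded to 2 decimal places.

breed at age 12: R₀ = 0.56 × (2 + 0.55 × 22) = 0.56 × 14.1000 = 7.8960
delay to age 13: R₀ = 0.56 × (0.87 × 22) = 0.56 × 19.1400 = 10.7184
Higher: delay to age 13 (10.7184).

10.72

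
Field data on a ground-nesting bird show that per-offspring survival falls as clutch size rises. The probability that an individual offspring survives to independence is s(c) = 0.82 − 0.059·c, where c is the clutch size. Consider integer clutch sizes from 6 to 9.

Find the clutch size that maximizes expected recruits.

Expected recruits = c × s(c):
  c=6: 6 × 0.466 = 2.796
  c=7: 7 × 0.407 = 2.849
  c=8: 8 × 0.348 = 2.784
  c=9: 9 × 0.289 = 2.601
Maximum at c = 7 (2.849 recruits).

7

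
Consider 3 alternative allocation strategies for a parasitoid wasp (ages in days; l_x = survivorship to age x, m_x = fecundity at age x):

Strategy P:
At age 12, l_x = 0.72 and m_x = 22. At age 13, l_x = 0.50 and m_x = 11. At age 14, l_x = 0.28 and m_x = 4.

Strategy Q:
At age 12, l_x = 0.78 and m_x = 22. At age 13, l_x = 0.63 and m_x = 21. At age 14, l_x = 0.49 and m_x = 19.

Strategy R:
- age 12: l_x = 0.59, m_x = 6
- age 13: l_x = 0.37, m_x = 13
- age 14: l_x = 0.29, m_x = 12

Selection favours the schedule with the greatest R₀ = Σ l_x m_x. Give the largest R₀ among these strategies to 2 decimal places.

Strategy P: R₀ = 0.72×22 + 0.50×11 + 0.28×4 = 22.4600
Strategy Q: R₀ = 0.78×22 + 0.63×21 + 0.49×19 = 39.7000
Strategy R: R₀ = 0.59×6 + 0.37×13 + 0.29×12 = 11.8300
Highest R₀: strategy Q with 39.7000.

39.70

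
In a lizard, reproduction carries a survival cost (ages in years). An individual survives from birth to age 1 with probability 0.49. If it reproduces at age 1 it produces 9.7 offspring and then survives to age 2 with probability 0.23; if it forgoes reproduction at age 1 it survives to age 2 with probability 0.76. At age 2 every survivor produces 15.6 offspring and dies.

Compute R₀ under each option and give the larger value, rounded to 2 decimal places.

breed at age 1: R₀ = 0.49 × (9.7 + 0.23 × 15.6) = 0.49 × 13.2880 = 6.5111
delay to age 2: R₀ = 0.49 × (0.76 × 15.6) = 0.49 × 11.8560 = 5.8094
Higher: breed at age 1 (6.5111).

6.51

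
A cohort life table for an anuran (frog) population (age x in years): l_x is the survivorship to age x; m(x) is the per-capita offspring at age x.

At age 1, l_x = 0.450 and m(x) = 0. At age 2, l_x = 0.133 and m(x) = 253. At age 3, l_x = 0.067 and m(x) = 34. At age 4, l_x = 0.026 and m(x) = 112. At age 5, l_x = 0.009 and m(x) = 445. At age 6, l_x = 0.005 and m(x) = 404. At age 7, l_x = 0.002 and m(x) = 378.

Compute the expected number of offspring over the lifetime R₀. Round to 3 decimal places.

R₀ = Σ l_x m(x):
  age 1: 0.450 × 0 = 0.0000
  age 2: 0.133 × 253 = 33.6490
  age 3: 0.067 × 34 = 2.2780
  age 4: 0.026 × 112 = 2.9120
  age 5: 0.009 × 445 = 4.0050
  age 6: 0.005 × 404 = 2.0200
  age 7: 0.002 × 378 = 0.7560
R₀ = 0.0000 + 33.6490 + 2.2780 + 2.9120 + 4.0050 + 2.0200 + 0.7560 = 45.6200

45.620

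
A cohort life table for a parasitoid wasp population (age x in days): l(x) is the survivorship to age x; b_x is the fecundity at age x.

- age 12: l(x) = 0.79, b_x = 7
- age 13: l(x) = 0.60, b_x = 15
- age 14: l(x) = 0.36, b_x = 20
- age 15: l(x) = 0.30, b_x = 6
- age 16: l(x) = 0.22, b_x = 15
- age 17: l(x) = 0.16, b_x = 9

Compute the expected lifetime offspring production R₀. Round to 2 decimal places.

R₀ = Σ l(x) b_x:
  age 12: 0.79 × 7 = 5.5300
  age 13: 0.60 × 15 = 9.0000
  age 14: 0.36 × 20 = 7.2000
  age 15: 0.30 × 6 = 1.8000
  age 16: 0.22 × 15 = 3.3000
  age 17: 0.16 × 9 = 1.4400
R₀ = 5.5300 + 9.0000 + 7.2000 + 1.8000 + 3.3000 + 1.4400 = 28.2700

28.27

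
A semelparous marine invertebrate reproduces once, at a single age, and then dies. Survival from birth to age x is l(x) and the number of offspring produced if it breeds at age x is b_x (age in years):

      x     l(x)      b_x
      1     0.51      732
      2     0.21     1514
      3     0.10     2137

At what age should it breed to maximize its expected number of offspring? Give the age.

1

Expected offspring if breeding at age x = l(x) × b_x:
  age 1: 0.51 × 732 = 373.320
  age 2: 0.21 × 1514 = 317.940
  age 3: 0.10 × 2137 = 213.700
Maximum at age 1 (373.320).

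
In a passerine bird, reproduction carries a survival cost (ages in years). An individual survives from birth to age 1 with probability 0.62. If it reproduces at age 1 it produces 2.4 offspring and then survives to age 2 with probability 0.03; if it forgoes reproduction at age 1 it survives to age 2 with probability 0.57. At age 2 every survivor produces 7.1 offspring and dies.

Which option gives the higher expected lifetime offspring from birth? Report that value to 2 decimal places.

breed at age 1: R₀ = 0.62 × (2.4 + 0.03 × 7.1) = 0.62 × 2.6130 = 1.6201
delay to age 2: R₀ = 0.62 × (0.57 × 7.1) = 0.62 × 4.0470 = 2.5091
Higher: delay to age 2 (2.5091).

2.51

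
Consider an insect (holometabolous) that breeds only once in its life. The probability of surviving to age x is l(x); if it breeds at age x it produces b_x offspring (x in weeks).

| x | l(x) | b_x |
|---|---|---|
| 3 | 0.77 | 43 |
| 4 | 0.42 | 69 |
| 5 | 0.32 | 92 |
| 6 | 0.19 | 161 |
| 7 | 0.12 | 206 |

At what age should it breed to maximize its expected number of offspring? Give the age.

3

Expected offspring if breeding at age x = l(x) × b_x:
  age 3: 0.77 × 43 = 33.110
  age 4: 0.42 × 69 = 28.980
  age 5: 0.32 × 92 = 29.440
  age 6: 0.19 × 161 = 30.590
  age 7: 0.12 × 206 = 24.720
Maximum at age 3 (33.110).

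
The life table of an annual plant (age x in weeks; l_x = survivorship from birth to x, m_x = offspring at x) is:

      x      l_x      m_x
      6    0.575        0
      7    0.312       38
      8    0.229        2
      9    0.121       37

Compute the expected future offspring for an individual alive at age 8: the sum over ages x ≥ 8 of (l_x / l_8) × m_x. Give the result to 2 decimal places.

21.55

l_8 = 0.229. Conditional survival from age 8 to x is l_x / l_8.
  x=8: (0.229/0.229) × 2 = 2.0000
  x=9: (0.121/0.229) × 37 = 19.5502
Sum = 2.0000 + 19.5502 = 21.5502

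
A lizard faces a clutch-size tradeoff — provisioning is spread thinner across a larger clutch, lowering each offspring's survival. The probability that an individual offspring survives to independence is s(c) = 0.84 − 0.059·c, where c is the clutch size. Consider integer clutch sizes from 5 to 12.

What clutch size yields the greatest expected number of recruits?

7

Expected recruits = c × s(c):
  c=5: 5 × 0.545 = 2.725
  c=6: 6 × 0.486 = 2.916
  c=7: 7 × 0.427 = 2.989
  c=8: 8 × 0.368 = 2.944
  c=9: 9 × 0.309 = 2.781
  c=10: 10 × 0.250 = 2.500
  c=11: 11 × 0.191 = 2.101
  c=12: 12 × 0.132 = 1.584
Maximum at c = 7 (2.989 recruits).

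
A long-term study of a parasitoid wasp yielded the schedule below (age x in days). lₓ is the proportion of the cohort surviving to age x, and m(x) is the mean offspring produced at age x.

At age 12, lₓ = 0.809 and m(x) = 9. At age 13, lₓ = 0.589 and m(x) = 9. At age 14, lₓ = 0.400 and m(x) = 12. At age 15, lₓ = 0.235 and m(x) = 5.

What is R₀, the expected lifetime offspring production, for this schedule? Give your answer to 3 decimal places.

R₀ = Σ lₓ m(x):
  age 12: 0.809 × 9 = 7.2810
  age 13: 0.589 × 9 = 5.3010
  age 14: 0.400 × 12 = 4.8000
  age 15: 0.235 × 5 = 1.1750
R₀ = 7.2810 + 5.3010 + 4.8000 + 1.1750 = 18.5570

18.557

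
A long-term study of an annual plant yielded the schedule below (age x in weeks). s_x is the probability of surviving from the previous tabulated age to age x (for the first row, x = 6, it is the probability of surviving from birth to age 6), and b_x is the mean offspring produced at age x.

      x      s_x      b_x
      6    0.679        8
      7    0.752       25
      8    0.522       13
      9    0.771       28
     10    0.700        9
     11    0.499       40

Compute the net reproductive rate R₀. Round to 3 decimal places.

31.582

Survivorship from birth: l_x = s_6·s_7·…·s_x.
  l_6 = 0.67900
  l_7 = 0.51061
  l_8 = 0.26654
  l_9 = 0.20550
  l_10 = 0.14385
  l_11 = 0.07178
R₀ = Σ l_x b_x:
  age 6: 0.67900 × 8 = 5.4320
  age 7: 0.51061 × 25 = 12.7652
  age 8: 0.26654 × 13 = 3.4650
  age 9: 0.20550 × 28 = 5.7540
  age 10: 0.14385 × 9 = 1.2947
  age 11: 0.07178 × 40 = 2.8712
R₀ = 5.4320 + 12.7652 + 3.4650 + 5.7540 + 1.2947 + 2.8712 = 31.5821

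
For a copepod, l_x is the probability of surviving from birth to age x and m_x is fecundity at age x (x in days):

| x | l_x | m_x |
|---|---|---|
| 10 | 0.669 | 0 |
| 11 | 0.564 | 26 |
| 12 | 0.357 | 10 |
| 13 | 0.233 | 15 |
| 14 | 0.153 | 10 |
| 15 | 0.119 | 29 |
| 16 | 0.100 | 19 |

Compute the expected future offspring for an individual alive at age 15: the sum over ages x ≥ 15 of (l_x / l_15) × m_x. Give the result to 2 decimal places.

l_15 = 0.119. Conditional survival from age 15 to x is l_x / l_15.
  x=15: (0.119/0.119) × 29 = 29.0000
  x=16: (0.100/0.119) × 19 = 15.9664
Sum = 29.0000 + 15.9664 = 44.9664

44.97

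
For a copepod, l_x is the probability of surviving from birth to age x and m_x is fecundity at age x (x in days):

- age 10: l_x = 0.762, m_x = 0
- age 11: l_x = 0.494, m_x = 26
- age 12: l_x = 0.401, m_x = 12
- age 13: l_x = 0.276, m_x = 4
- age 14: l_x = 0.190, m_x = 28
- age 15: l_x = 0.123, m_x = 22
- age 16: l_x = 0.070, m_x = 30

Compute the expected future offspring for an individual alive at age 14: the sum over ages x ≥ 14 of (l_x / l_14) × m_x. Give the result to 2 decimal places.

l_14 = 0.190. Conditional survival from age 14 to x is l_x / l_14.
  x=14: (0.190/0.190) × 28 = 28.0000
  x=15: (0.123/0.190) × 22 = 14.2421
  x=16: (0.070/0.190) × 30 = 11.0526
Sum = 28.0000 + 14.2421 + 11.0526 = 53.2947

53.29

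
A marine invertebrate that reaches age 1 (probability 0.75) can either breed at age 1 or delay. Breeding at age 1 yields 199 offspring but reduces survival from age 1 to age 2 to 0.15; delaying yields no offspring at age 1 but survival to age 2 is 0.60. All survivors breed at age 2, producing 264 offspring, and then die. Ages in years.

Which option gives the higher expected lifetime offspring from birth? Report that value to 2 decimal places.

breed at age 1: R₀ = 0.75 × (199 + 0.15 × 264) = 0.75 × 238.6000 = 178.9500
delay to age 2: R₀ = 0.75 × (0.60 × 264) = 0.75 × 158.4000 = 118.8000
Higher: breed at age 1 (178.9500).

178.95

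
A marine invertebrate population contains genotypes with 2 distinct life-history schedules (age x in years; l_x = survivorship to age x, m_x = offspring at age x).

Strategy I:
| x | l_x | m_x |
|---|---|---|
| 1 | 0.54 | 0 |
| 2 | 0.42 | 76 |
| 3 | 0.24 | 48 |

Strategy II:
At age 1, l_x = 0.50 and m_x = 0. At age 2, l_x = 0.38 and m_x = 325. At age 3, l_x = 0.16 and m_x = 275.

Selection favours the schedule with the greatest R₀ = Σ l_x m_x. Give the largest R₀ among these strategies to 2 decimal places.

Strategy I: R₀ = 0.54×0 + 0.42×76 + 0.24×48 = 43.4400
Strategy II: R₀ = 0.50×0 + 0.38×325 + 0.16×275 = 167.5000
Highest R₀: strategy II with 167.5000.

167.50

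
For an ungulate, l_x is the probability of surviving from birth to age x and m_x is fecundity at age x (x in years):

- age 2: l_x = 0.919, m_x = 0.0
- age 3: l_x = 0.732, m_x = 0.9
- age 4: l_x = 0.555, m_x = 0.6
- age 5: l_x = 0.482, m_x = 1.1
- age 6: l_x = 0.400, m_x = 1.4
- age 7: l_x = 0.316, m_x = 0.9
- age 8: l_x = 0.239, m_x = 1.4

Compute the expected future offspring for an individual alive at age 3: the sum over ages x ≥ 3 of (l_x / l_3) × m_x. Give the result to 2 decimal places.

3.69

l_3 = 0.732. Conditional survival from age 3 to x is l_x / l_3.
  x=3: (0.732/0.732) × 0.9 = 0.9000
  x=4: (0.555/0.732) × 0.6 = 0.4549
  x=5: (0.482/0.732) × 1.1 = 0.7243
  x=6: (0.400/0.732) × 1.4 = 0.7650
  x=7: (0.316/0.732) × 0.9 = 0.3885
  x=8: (0.239/0.732) × 1.4 = 0.4571
Sum = 0.9000 + 0.4549 + 0.7243 + 0.7650 + 0.3885 + 0.4571 = 3.6899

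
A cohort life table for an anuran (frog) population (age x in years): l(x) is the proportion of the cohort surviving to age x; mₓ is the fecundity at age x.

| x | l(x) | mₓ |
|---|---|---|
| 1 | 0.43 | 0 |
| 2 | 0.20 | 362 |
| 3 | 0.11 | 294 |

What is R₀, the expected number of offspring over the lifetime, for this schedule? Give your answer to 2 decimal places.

104.74

R₀ = Σ l(x) mₓ:
  age 1: 0.43 × 0 = 0.0000
  age 2: 0.20 × 362 = 72.4000
  age 3: 0.11 × 294 = 32.3400
R₀ = 0.0000 + 72.4000 + 32.3400 = 104.7400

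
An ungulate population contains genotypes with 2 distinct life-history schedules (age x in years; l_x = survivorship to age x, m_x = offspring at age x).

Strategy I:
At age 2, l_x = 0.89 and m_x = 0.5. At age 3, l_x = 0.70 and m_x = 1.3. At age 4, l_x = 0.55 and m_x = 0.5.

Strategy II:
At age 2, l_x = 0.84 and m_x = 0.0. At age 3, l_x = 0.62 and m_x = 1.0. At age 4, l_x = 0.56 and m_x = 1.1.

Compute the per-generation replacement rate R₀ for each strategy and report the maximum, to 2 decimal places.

1.63

Strategy I: R₀ = 0.89×0.5 + 0.70×1.3 + 0.55×0.5 = 1.6300
Strategy II: R₀ = 0.84×0.0 + 0.62×1.0 + 0.56×1.1 = 1.2360
Highest R₀: strategy I with 1.6300.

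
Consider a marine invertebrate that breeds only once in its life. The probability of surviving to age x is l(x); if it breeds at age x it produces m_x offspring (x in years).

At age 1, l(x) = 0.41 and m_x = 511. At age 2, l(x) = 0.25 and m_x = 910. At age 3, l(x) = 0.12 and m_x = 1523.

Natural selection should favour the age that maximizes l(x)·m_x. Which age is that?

Expected offspring if breeding at age x = l(x) × m_x:
  age 1: 0.41 × 511 = 209.510
  age 2: 0.25 × 910 = 227.500
  age 3: 0.12 × 1523 = 182.760
Maximum at age 2 (227.500).

2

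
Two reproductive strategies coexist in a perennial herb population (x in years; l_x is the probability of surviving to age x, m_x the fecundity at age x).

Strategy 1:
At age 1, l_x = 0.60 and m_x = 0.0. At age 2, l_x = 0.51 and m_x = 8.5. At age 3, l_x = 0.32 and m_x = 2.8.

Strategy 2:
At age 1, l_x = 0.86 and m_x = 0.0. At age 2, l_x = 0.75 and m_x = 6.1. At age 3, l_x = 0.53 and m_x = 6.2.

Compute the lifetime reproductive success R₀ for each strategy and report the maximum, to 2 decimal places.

Strategy 1: R₀ = 0.60×0.0 + 0.51×8.5 + 0.32×2.8 = 5.2310
Strategy 2: R₀ = 0.86×0.0 + 0.75×6.1 + 0.53×6.2 = 7.8610
Highest R₀: strategy 2 with 7.8610.

7.86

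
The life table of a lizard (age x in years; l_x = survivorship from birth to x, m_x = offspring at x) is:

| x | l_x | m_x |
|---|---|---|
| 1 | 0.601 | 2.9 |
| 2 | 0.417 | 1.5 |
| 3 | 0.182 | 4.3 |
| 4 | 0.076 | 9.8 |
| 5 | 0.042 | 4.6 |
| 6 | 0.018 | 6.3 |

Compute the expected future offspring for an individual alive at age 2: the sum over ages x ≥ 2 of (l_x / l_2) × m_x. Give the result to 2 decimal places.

l_2 = 0.417. Conditional survival from age 2 to x is l_x / l_2.
  x=2: (0.417/0.417) × 1.5 = 1.5000
  x=3: (0.182/0.417) × 4.3 = 1.8767
  x=4: (0.076/0.417) × 9.8 = 1.7861
  x=5: (0.042/0.417) × 4.6 = 0.4633
  x=6: (0.018/0.417) × 6.3 = 0.2719
Sum = 1.5000 + 1.8767 + 1.7861 + 0.4633 + 0.2719 = 5.8981

5.90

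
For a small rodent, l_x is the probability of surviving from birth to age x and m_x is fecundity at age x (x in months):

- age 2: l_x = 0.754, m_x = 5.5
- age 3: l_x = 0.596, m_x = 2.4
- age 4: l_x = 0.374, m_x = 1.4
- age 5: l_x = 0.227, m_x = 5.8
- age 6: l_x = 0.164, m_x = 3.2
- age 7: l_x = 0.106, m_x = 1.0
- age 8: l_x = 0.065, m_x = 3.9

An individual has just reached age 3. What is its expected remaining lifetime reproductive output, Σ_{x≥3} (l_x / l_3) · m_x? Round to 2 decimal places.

l_3 = 0.596. Conditional survival from age 3 to x is l_x / l_3.
  x=3: (0.596/0.596) × 2.4 = 2.4000
  x=4: (0.374/0.596) × 1.4 = 0.8785
  x=5: (0.227/0.596) × 5.8 = 2.2091
  x=6: (0.164/0.596) × 3.2 = 0.8805
  x=7: (0.106/0.596) × 1.0 = 0.1779
  x=8: (0.065/0.596) × 3.9 = 0.4253
Sum = 2.4000 + 0.8785 + 2.2091 + 0.8805 + 0.1779 + 0.4253 = 6.9713

6.97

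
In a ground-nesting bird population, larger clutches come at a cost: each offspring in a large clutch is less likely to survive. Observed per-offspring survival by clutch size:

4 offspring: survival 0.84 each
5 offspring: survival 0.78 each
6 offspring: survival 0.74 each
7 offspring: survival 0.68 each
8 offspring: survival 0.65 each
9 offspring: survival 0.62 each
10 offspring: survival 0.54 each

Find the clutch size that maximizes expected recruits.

Expected recruits = c × s(c):
  c=4: 4 × 0.84 = 3.360
  c=5: 5 × 0.78 = 3.900
  c=6: 6 × 0.74 = 4.440
  c=7: 7 × 0.68 = 4.760
  c=8: 8 × 0.65 = 5.200
  c=9: 9 × 0.62 = 5.580
  c=10: 10 × 0.54 = 5.400
Maximum at c = 9 (5.580 recruits).

9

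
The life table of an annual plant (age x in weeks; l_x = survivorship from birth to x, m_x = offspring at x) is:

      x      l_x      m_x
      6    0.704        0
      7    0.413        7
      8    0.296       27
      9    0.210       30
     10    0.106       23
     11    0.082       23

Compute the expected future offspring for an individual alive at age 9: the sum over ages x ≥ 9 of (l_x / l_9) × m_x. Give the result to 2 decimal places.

l_9 = 0.210. Conditional survival from age 9 to x is l_x / l_9.
  x=9: (0.210/0.210) × 30 = 30.0000
  x=10: (0.106/0.210) × 23 = 11.6095
  x=11: (0.082/0.210) × 23 = 8.9810
Sum = 30.0000 + 11.6095 + 8.9810 = 50.5905

50.59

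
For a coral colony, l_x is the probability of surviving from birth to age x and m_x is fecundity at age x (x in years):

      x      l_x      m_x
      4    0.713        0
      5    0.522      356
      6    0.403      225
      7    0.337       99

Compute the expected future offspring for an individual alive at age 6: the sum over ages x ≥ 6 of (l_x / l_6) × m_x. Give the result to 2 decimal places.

l_6 = 0.403. Conditional survival from age 6 to x is l_x / l_6.
  x=6: (0.403/0.403) × 225 = 225.0000
  x=7: (0.337/0.403) × 99 = 82.7866
Sum = 225.0000 + 82.7866 = 307.7866

307.79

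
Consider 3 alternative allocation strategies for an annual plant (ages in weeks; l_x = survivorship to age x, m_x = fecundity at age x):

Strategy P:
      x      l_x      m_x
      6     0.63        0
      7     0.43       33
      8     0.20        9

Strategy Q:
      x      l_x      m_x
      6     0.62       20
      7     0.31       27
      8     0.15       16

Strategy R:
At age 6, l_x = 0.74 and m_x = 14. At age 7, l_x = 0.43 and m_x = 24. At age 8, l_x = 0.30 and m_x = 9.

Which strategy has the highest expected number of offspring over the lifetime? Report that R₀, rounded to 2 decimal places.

Strategy P: R₀ = 0.63×0 + 0.43×33 + 0.20×9 = 15.9900
Strategy Q: R₀ = 0.62×20 + 0.31×27 + 0.15×16 = 23.1700
Strategy R: R₀ = 0.74×14 + 0.43×24 + 0.30×9 = 23.3800
Highest R₀: strategy R with 23.3800.

23.38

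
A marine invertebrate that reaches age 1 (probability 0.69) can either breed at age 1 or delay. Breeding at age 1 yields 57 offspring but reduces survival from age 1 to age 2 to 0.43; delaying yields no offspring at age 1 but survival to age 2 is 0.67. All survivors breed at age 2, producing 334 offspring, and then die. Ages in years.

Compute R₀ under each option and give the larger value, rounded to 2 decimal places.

breed at age 1: R₀ = 0.69 × (57 + 0.43 × 334) = 0.69 × 200.6200 = 138.4278
delay to age 2: R₀ = 0.69 × (0.67 × 334) = 0.69 × 223.7800 = 154.4082
Higher: delay to age 2 (154.4082).

154.41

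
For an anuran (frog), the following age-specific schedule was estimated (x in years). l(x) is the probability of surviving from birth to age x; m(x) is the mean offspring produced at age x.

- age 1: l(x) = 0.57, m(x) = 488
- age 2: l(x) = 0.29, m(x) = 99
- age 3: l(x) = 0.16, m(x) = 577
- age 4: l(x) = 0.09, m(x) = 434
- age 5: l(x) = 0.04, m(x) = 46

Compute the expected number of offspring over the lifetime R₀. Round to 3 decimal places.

440.090

R₀ = Σ l(x) m(x):
  age 1: 0.57 × 488 = 278.1600
  age 2: 0.29 × 99 = 28.7100
  age 3: 0.16 × 577 = 92.3200
  age 4: 0.09 × 434 = 39.0600
  age 5: 0.04 × 46 = 1.8400
R₀ = 278.1600 + 28.7100 + 92.3200 + 39.0600 + 1.8400 = 440.0900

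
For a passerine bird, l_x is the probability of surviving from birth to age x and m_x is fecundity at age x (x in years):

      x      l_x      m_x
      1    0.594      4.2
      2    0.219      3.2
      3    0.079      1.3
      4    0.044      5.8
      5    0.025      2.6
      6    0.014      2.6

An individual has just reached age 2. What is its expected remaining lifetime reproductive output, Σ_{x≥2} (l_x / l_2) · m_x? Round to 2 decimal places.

l_2 = 0.219. Conditional survival from age 2 to x is l_x / l_2.
  x=2: (0.219/0.219) × 3.2 = 3.2000
  x=3: (0.079/0.219) × 1.3 = 0.4689
  x=4: (0.044/0.219) × 5.8 = 1.1653
  x=5: (0.025/0.219) × 2.6 = 0.2968
  x=6: (0.014/0.219) × 2.6 = 0.1662
Sum = 3.2000 + 0.4689 + 1.1653 + 0.2968 + 0.1662 = 5.2973

5.30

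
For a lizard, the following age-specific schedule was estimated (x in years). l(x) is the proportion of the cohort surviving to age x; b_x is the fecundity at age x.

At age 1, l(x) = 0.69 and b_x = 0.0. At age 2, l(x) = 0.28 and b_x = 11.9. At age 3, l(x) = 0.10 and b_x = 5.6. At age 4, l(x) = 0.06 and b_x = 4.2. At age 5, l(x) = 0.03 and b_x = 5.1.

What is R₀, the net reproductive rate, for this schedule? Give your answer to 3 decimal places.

R₀ = Σ l(x) b_x:
  age 1: 0.69 × 0.0 = 0.0000
  age 2: 0.28 × 11.9 = 3.3320
  age 3: 0.10 × 5.6 = 0.5600
  age 4: 0.06 × 4.2 = 0.2520
  age 5: 0.03 × 5.1 = 0.1530
R₀ = 0.0000 + 3.3320 + 0.5600 + 0.2520 + 0.1530 = 4.2970

4.297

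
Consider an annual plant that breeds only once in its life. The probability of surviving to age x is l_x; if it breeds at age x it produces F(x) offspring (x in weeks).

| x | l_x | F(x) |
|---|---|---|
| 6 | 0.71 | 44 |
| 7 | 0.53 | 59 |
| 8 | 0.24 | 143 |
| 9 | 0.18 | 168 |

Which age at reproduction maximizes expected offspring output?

8

Expected offspring if breeding at age x = l_x × F(x):
  age 6: 0.71 × 44 = 31.240
  age 7: 0.53 × 59 = 31.270
  age 8: 0.24 × 143 = 34.320
  age 9: 0.18 × 168 = 30.240
Maximum at age 8 (34.320).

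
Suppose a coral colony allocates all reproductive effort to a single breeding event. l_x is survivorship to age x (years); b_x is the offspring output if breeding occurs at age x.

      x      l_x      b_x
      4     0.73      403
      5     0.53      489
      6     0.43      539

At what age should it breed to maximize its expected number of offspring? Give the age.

4

Expected offspring if breeding at age x = l_x × b_x:
  age 4: 0.73 × 403 = 294.190
  age 5: 0.53 × 489 = 259.170
  age 6: 0.43 × 539 = 231.770
Maximum at age 4 (294.190).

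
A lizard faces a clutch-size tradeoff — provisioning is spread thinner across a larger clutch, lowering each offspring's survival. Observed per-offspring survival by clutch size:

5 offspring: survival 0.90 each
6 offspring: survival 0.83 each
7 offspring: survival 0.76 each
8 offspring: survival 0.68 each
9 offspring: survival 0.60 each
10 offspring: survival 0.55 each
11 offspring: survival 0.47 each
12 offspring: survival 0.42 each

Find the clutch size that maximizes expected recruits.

10

Expected recruits = c × s(c):
  c=5: 5 × 0.90 = 4.500
  c=6: 6 × 0.83 = 4.980
  c=7: 7 × 0.76 = 5.320
  c=8: 8 × 0.68 = 5.440
  c=9: 9 × 0.60 = 5.400
  c=10: 10 × 0.55 = 5.500
  c=11: 11 × 0.47 = 5.170
  c=12: 12 × 0.42 = 5.040
Maximum at c = 10 (5.500 recruits).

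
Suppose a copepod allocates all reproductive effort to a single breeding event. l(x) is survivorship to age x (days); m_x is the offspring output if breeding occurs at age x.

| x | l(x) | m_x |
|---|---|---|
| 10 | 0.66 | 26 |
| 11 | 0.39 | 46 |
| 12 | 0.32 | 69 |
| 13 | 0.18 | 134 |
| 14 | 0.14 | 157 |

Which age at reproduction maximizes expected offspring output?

Expected offspring if breeding at age x = l(x) × m_x:
  age 10: 0.66 × 26 = 17.160
  age 11: 0.39 × 46 = 17.940
  age 12: 0.32 × 69 = 22.080
  age 13: 0.18 × 134 = 24.120
  age 14: 0.14 × 157 = 21.980
Maximum at age 13 (24.120).

13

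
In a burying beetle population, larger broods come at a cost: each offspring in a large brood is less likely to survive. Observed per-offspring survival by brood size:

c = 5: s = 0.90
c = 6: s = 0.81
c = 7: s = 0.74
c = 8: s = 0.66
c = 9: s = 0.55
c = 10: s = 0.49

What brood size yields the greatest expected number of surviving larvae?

8

Expected surviving larvae = c × s(c):
  c=5: 5 × 0.90 = 4.500
  c=6: 6 × 0.81 = 4.860
  c=7: 7 × 0.74 = 5.180
  c=8: 8 × 0.66 = 5.280
  c=9: 9 × 0.55 = 4.950
  c=10: 10 × 0.49 = 4.900
Maximum at c = 8 (5.280 surviving larvae).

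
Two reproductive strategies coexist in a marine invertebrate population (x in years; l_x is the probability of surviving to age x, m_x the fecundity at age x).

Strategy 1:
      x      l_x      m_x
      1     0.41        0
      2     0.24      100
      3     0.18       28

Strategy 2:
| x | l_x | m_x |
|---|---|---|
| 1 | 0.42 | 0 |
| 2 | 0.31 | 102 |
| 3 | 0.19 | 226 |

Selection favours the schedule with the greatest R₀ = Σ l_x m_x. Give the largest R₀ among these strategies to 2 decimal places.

74.56

Strategy 1: R₀ = 0.41×0 + 0.24×100 + 0.18×28 = 29.0400
Strategy 2: R₀ = 0.42×0 + 0.31×102 + 0.19×226 = 74.5600
Highest R₀: strategy 2 with 74.5600.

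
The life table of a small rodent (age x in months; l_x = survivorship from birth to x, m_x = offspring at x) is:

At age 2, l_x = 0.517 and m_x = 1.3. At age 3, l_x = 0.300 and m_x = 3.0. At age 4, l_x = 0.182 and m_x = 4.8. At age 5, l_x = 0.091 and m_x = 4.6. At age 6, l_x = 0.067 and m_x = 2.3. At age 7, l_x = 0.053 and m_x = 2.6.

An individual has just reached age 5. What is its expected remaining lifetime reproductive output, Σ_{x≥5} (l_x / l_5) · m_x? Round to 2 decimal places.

l_5 = 0.091. Conditional survival from age 5 to x is l_x / l_5.
  x=5: (0.091/0.091) × 4.6 = 4.6000
  x=6: (0.067/0.091) × 2.3 = 1.6934
  x=7: (0.053/0.091) × 2.6 = 1.5143
Sum = 4.6000 + 1.6934 + 1.5143 = 7.8077

7.81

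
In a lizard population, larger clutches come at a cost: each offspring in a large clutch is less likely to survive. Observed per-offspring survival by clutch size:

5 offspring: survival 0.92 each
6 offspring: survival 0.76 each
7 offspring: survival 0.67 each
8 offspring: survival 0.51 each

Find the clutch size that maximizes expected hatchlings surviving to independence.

Expected hatchlings surviving to independence = c × s(c):
  c=5: 5 × 0.92 = 4.600
  c=6: 6 × 0.76 = 4.560
  c=7: 7 × 0.67 = 4.690
  c=8: 8 × 0.51 = 4.080
Maximum at c = 7 (4.690 hatchlings surviving to independence).

7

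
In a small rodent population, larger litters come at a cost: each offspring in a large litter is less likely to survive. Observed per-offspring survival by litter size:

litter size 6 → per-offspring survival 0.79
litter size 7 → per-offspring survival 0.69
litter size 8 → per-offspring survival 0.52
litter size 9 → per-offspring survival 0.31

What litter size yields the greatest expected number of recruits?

7

Expected recruits = c × s(c):
  c=6: 6 × 0.79 = 4.740
  c=7: 7 × 0.69 = 4.830
  c=8: 8 × 0.52 = 4.160
  c=9: 9 × 0.31 = 2.790
Maximum at c = 7 (4.830 recruits).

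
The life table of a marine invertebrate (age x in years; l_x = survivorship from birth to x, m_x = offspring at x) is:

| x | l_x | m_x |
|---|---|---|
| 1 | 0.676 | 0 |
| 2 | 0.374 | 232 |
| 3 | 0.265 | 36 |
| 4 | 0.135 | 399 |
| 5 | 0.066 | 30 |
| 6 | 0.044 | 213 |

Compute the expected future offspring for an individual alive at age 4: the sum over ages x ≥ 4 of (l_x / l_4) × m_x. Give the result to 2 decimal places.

l_4 = 0.135. Conditional survival from age 4 to x is l_x / l_4.
  x=4: (0.135/0.135) × 399 = 399.0000
  x=5: (0.066/0.135) × 30 = 14.6667
  x=6: (0.044/0.135) × 213 = 69.4222
Sum = 399.0000 + 14.6667 + 69.4222 = 483.0889

483.09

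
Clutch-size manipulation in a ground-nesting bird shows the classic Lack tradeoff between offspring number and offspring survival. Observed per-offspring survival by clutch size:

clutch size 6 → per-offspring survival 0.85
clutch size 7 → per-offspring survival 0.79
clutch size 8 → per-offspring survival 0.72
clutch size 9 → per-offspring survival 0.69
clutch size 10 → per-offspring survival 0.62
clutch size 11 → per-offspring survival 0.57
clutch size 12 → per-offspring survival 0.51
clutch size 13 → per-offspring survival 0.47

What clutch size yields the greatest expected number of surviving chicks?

Expected surviving chicks = c × s(c):
  c=6: 6 × 0.85 = 5.100
  c=7: 7 × 0.79 = 5.530
  c=8: 8 × 0.72 = 5.760
  c=9: 9 × 0.69 = 6.210
  c=10: 10 × 0.62 = 6.200
  c=11: 11 × 0.57 = 6.270
  c=12: 12 × 0.51 = 6.120
  c=13: 13 × 0.47 = 6.110
Maximum at c = 11 (6.270 surviving chicks).

11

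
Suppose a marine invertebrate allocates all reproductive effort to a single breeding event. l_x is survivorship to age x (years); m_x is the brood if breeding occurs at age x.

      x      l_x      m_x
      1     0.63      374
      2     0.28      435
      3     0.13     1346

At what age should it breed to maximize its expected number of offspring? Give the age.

Expected offspring if breeding at age x = l_x × m_x:
  age 1: 0.63 × 374 = 235.620
  age 2: 0.28 × 435 = 121.800
  age 3: 0.13 × 1346 = 174.980
Maximum at age 1 (235.620).

1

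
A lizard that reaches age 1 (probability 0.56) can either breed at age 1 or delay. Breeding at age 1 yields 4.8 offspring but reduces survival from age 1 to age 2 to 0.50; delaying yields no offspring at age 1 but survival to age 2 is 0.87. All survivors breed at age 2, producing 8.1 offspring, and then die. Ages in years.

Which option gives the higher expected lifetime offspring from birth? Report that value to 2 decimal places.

4.96

breed at age 1: R₀ = 0.56 × (4.8 + 0.50 × 8.1) = 0.56 × 8.8500 = 4.9560
delay to age 2: R₀ = 0.56 × (0.87 × 8.1) = 0.56 × 7.0470 = 3.9463
Higher: breed at age 1 (4.9560).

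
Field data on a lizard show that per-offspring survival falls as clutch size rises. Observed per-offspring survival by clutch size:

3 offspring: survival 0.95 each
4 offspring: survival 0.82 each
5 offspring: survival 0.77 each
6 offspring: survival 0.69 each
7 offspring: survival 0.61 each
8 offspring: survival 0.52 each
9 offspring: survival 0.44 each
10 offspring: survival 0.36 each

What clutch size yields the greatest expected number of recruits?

Expected recruits = c × s(c):
  c=3: 3 × 0.95 = 2.850
  c=4: 4 × 0.82 = 3.280
  c=5: 5 × 0.77 = 3.850
  c=6: 6 × 0.69 = 4.140
  c=7: 7 × 0.61 = 4.270
  c=8: 8 × 0.52 = 4.160
  c=9: 9 × 0.44 = 3.960
  c=10: 10 × 0.36 = 3.600
Maximum at c = 7 (4.270 recruits).

7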